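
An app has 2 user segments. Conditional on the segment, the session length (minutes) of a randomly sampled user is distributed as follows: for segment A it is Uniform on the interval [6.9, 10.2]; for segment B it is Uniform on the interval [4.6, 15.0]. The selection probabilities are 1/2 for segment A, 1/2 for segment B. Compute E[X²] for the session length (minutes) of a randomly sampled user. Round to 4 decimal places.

89.5317

For each component E[X²] = Var + (mean)², giving A: 74.01; B: 105.053.
Overall E[X²] = 0.5·74.01 + 0.5·105.053 = 89.5317.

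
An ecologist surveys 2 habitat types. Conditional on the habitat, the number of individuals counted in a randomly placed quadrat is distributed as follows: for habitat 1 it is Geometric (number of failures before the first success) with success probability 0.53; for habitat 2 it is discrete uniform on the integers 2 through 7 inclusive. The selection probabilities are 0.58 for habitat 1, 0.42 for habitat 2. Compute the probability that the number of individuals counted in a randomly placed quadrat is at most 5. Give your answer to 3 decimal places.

0.854

Conditional on each habitat, P(X ≤ 5): 1: 0.989221; 2: 0.666667.
By total probability, P(X ≤ 5) = 0.58·0.989221 + 0.42·0.666667 = 0.853748.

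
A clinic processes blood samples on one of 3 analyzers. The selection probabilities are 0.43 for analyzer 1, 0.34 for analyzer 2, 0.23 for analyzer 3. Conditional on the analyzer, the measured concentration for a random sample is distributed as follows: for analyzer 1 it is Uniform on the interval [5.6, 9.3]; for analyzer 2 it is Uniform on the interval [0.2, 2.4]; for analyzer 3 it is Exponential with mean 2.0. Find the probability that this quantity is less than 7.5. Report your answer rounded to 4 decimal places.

Conditional on each analyzer, P(X < 7.5): 1: 0.513514; 2: 1; 3: 0.976482.
By total probability, P(X < 7.5) = 0.43·0.513514 + 0.34·1 + 0.23·0.976482 = 0.785402.

0.7854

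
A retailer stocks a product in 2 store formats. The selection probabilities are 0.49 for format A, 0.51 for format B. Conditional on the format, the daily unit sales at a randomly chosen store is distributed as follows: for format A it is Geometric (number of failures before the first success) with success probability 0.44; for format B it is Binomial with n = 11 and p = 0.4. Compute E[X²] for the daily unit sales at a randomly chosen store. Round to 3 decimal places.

13.431

For each component E[X²] = Var + (mean)², giving A: 4.5124; B: 22.
Overall E[X²] = 0.49·4.5124 + 0.51·22 = 13.4311.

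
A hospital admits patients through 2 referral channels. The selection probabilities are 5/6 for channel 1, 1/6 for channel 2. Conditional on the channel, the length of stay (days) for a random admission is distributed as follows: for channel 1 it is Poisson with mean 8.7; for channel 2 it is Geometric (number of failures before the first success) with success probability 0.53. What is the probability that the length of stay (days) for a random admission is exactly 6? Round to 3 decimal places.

Conditional on each channel, P(X = 6): 1: 0.100328; 2: 0.00571298.
By total probability, P(X = 6) = 0.833333·0.100328 + 0.166667·0.00571298 = 0.0845586.

0.085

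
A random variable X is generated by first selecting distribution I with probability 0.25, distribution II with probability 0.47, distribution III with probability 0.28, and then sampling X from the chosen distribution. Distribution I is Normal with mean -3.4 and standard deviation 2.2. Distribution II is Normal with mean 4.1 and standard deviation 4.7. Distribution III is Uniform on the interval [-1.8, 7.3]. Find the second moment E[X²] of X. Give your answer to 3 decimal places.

26.433

For each component E[X²] = Var + (mean)², giving I: 16.4; II: 38.9; III: 14.4633.
Overall E[X²] = 0.25·16.4 + 0.47·38.9 + 0.28·14.4633 = 26.4327.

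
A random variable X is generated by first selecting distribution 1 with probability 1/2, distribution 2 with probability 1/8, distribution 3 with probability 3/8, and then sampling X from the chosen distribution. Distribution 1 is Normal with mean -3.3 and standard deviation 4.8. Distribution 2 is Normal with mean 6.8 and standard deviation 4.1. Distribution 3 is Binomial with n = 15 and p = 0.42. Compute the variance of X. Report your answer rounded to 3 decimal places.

38.659

Per component, 1: μ=-3.3, E[X²]=33.93; 2: μ=6.8, E[X²]=63.05; 3: μ=6.3, E[X²]=43.344.
E[X] = 0.5·-3.3 + 0.125·6.8 + 0.375·6.3 = 1.5625.
E[X²] = 0.5·33.93 + 0.125·63.05 + 0.375·43.344 = 41.1003.
Var(X) = E[X²] − (E[X])² = 41.1003 − 2.44141 = 38.6588.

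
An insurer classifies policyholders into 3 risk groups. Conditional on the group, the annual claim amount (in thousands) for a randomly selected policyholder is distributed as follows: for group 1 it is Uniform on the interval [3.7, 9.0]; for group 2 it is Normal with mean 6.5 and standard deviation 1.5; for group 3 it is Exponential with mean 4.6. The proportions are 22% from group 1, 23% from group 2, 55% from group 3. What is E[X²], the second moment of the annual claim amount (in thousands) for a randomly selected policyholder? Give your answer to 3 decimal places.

For each component E[X²] = Var + (mean)², giving 1: 42.6633; 2: 44.5; 3: 42.32.
Overall E[X²] = 0.22·42.6633 + 0.23·44.5 + 0.55·42.32 = 42.8969.

42.897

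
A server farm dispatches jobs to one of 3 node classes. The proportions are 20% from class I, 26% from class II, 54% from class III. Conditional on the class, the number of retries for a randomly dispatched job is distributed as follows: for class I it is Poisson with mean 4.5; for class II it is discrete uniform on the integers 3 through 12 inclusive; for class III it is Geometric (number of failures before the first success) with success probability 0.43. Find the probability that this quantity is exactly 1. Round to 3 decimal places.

Conditional on each class, P(X = 1): I: 0.0499905; II: 0; III: 0.2451.
By total probability, P(X = 1) = 0.2·0.0499905 + 0.26·0 + 0.54·0.2451 = 0.142352.

0.142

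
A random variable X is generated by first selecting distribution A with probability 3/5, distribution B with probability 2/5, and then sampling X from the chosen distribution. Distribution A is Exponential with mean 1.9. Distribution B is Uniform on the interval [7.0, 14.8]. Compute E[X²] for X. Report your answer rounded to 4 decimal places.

For each component E[X²] = Var + (mean)², giving A: 7.22; B: 123.88.
Overall E[X²] = 0.6·7.22 + 0.4·123.88 = 53.884.

53.8840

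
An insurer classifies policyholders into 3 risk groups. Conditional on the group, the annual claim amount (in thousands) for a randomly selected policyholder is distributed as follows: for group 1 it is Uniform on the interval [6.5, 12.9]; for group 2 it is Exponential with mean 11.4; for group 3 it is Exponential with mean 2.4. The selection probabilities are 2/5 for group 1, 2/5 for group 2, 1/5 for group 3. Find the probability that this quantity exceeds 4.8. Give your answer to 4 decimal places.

Conditional on each group, P(X > 4.8): 1: 1; 2: 0.656356; 3: 0.135335.
By total probability, P(X > 4.8) = 0.4·1 + 0.4·0.656356 + 0.2·0.135335 = 0.689609.

0.6896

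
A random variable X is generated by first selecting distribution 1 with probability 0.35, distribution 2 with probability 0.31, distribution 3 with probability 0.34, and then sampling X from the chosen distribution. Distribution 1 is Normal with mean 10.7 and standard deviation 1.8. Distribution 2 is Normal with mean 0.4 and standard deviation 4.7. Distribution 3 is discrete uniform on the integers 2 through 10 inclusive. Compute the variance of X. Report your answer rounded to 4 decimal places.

27.6934

Per component, 1: μ=10.7, E[X²]=117.73; 2: μ=0.4, E[X²]=22.25; 3: μ=6, E[X²]=42.6667.
E[X] = 0.35·10.7 + 0.31·0.4 + 0.34·6 = 5.909.
E[X²] = 0.35·117.73 + 0.31·22.25 + 0.34·42.6667 = 62.6097.
Var(X) = E[X²] − (E[X])² = 62.6097 − 34.9163 = 27.6934.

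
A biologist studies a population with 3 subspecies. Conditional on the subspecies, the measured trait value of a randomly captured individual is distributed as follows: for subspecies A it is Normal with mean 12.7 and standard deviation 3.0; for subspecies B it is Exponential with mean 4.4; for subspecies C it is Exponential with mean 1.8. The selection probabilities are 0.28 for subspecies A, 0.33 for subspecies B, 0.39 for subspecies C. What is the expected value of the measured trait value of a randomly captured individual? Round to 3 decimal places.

5.710

Component means — A: 12.7; B: 4.4; C: 1.8.
E[X] = 0.28·12.7 + 0.33·4.4 + 0.39·1.8 = 5.71.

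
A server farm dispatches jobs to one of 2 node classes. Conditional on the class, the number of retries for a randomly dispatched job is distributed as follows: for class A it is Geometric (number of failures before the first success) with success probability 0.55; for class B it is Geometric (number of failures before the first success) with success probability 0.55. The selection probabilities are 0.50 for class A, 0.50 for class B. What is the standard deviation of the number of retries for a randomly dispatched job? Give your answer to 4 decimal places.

1.2197

Per component, A: μ=0.818182, E[X²]=2.15702; B: μ=0.818182, E[X²]=2.15702.
E[X] = 0.5·0.818182 + 0.5·0.818182 = 0.818182.
E[X²] = 0.5·2.15702 + 0.5·2.15702 = 2.15702.
Var(X) = E[X²] − (E[X])² = 2.15702 − 0.669421 = 1.4876.
SD(X) = √1.4876 = 1.21967.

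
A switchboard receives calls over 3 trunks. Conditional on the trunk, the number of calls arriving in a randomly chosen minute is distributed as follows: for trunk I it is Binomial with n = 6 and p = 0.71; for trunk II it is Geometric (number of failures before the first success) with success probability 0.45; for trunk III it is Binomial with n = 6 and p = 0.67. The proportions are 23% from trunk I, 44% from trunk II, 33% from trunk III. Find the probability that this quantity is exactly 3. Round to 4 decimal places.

Conditional on each trunk, P(X = 3): I: 0.174582; II: 0.0748688; III: 0.21617.
By total probability, P(X = 3) = 0.23·0.174582 + 0.44·0.0748688 + 0.33·0.21617 = 0.144432.

0.1444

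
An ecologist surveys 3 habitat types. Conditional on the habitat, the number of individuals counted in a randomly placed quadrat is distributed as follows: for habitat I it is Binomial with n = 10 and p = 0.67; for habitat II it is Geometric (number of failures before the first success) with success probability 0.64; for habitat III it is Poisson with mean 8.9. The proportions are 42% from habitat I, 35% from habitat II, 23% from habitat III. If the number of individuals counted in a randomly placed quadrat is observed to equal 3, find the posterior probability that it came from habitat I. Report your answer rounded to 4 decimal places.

0.3137

Likelihoods P(X=3 | ·): I: 0.0153817; II: 0.0298598; III: 0.016025.
Posterior ∝ prior × likelihood. Numerator for I: 0.42·0.0153817 = 0.0064603.
Normalizing constant: 0.42·0.0153817 + 0.35·0.0298598 + 0.23·0.016025 = 0.020597.
P(I | observation) = 0.0064603 / 0.020597 = 0.313653.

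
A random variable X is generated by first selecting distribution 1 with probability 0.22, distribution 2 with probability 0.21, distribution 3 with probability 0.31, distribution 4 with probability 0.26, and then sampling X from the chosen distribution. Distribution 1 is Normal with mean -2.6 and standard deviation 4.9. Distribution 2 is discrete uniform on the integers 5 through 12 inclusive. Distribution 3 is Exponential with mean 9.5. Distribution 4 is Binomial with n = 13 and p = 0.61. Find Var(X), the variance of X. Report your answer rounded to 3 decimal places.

57.468

Per component, 1: μ=-2.6, E[X²]=30.77; 2: μ=8.5, E[X²]=77.5; 3: μ=9.5, E[X²]=180.5; 4: μ=7.93, E[X²]=65.9776.
E[X] = 0.22·-2.6 + 0.21·8.5 + 0.31·9.5 + 0.26·7.93 = 6.2198.
E[X²] = 0.22·30.77 + 0.21·77.5 + 0.31·180.5 + 0.26·65.9776 = 96.1536.
Var(X) = E[X²] − (E[X])² = 96.1536 − 38.6859 = 57.4677.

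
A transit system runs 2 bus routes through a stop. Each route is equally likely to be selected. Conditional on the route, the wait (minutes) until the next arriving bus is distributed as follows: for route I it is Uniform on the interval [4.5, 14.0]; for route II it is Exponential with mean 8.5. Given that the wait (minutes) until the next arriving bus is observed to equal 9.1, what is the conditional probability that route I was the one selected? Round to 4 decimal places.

0.7230

Likelihoods f(9.1 | ·): I: 0.105263; II: 0.0403302.
Posterior ∝ prior × likelihood. Numerator for I: 0.5·0.105263 = 0.0526316.
Normalizing constant: 0.5·0.105263 + 0.5·0.0403302 = 0.0727967.
P(I | observation) = 0.0526316 / 0.0727967 = 0.722994.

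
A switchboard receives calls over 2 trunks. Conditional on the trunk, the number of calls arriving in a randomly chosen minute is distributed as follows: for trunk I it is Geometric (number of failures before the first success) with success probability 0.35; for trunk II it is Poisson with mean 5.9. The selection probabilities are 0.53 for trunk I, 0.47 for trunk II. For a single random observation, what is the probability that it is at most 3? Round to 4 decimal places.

0.5108

Conditional on each trunk, P(X ≤ 3): I: 0.821494; II: 0.160353.
By total probability, P(X ≤ 3) = 0.53·0.821494 + 0.47·0.160353 = 0.510758.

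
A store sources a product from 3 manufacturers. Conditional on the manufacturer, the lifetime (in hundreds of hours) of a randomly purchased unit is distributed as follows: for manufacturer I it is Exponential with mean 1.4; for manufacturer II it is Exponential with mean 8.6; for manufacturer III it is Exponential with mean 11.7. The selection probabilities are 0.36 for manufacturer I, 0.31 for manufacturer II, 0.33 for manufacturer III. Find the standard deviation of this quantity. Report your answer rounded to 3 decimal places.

Per component, I: μ=1.4, E[X²]=3.92; II: μ=8.6, E[X²]=147.92; III: μ=11.7, E[X²]=273.78.
E[X] = 0.36·1.4 + 0.31·8.6 + 0.33·11.7 = 7.031.
E[X²] = 0.36·3.92 + 0.31·147.92 + 0.33·273.78 = 137.614.
Var(X) = E[X²] − (E[X])² = 137.614 − 49.435 = 88.1788.
SD(X) = √88.1788 = 9.39036.

9.390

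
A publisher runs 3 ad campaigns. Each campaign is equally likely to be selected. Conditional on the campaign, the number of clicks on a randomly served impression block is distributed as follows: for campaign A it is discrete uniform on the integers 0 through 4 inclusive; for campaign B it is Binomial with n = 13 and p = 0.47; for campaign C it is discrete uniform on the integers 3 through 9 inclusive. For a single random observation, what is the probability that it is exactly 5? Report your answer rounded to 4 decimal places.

Conditional on each campaign, P(X = 5): A: 0; B: 0.18377; C: 0.142857.
By total probability, P(X = 5) = 0.333333·0 + 0.333333·0.18377 + 0.333333·0.142857 = 0.108876.

0.1089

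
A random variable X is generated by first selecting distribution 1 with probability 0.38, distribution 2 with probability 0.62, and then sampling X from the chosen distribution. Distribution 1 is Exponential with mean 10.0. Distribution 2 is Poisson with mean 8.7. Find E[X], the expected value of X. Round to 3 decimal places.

9.194

Component means — 1: 10; 2: 8.7.
E[X] = 0.38·10 + 0.62·8.7 = 9.194.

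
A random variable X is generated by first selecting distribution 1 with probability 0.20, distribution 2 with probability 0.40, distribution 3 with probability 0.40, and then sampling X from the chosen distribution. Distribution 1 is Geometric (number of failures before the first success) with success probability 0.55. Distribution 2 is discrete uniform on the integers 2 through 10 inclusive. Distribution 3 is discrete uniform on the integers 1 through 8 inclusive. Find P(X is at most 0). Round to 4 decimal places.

0.1100

Conditional on each component, P(X ≤ 0): 1: 0.55; 2: 0; 3: 0.
By total probability, P(X ≤ 0) = 0.2·0.55 + 0.4·0 + 0.4·0 = 0.11.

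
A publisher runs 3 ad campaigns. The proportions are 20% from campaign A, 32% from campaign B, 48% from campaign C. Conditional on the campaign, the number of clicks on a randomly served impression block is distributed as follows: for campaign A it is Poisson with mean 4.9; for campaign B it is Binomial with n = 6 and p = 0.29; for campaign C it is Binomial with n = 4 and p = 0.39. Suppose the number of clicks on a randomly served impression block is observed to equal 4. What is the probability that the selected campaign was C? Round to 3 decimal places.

Likelihoods P(X=4 | ·): A: 0.178867; B: 0.0534811; C: 0.0231344.
Posterior ∝ prior × likelihood. Numerator for C: 0.48·0.0231344 = 0.0111045.
Normalizing constant: 0.2·0.178867 + 0.32·0.0534811 + 0.48·0.0231344 = 0.0639918.
P(C | observation) = 0.0111045 / 0.0639918 = 0.17353.

0.174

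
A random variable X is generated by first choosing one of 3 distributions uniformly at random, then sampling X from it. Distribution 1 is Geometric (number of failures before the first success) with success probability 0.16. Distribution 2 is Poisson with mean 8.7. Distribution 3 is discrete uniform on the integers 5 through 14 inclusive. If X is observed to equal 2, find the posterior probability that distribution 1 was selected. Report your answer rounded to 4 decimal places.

0.9471

Likelihoods P(X=2 | ·): 1: 0.112896; 2: 0.00630444; 3: 0.
Posterior ∝ prior × likelihood. Numerator for 1: 0.333333·0.112896 = 0.037632.
Normalizing constant: 0.333333·0.112896 + 0.333333·0.00630444 + 0.333333·0 = 0.0397335.
P(1 | observation) = 0.037632 / 0.0397335 = 0.947111.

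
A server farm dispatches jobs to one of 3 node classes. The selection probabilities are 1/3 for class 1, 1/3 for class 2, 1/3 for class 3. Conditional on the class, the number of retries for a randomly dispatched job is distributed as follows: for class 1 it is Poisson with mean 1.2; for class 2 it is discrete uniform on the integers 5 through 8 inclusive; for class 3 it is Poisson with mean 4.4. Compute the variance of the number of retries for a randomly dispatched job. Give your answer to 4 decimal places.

7.0322

Per component, 1: μ=1.2, E[X²]=2.64; 2: μ=6.5, E[X²]=43.5; 3: μ=4.4, E[X²]=23.76.
E[X] = 0.333333·1.2 + 0.333333·6.5 + 0.333333·4.4 = 4.03333.
E[X²] = 0.333333·2.64 + 0.333333·43.5 + 0.333333·23.76 = 23.3.
Var(X) = E[X²] − (E[X])² = 23.3 − 16.2678 = 7.03222.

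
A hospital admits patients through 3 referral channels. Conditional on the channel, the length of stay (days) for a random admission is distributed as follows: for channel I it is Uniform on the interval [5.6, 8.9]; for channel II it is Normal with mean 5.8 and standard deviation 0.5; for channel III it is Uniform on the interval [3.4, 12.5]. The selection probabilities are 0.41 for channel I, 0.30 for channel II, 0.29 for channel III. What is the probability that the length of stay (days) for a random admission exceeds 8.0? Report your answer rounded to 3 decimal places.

Conditional on each channel, P(X > 8.0): I: 0.272727; II: 5.41254e-06; III: 0.494505.
By total probability, P(X > 8.0) = 0.41·0.272727 + 0.3·5.41254e-06 + 0.29·0.494505 = 0.255226.

0.255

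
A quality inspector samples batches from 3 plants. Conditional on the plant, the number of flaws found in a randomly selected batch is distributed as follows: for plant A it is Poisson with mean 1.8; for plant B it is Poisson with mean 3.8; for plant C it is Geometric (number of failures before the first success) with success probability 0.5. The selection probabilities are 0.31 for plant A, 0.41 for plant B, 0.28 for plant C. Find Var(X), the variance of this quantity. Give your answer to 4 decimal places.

Per component, A: μ=1.8, E[X²]=5.04; B: μ=3.8, E[X²]=18.24; C: μ=1, E[X²]=3.
E[X] = 0.31·1.8 + 0.41·3.8 + 0.28·1 = 2.396.
E[X²] = 0.31·5.04 + 0.41·18.24 + 0.28·3 = 9.8808.
Var(X) = E[X²] − (E[X])² = 9.8808 − 5.74082 = 4.13998.

4.1400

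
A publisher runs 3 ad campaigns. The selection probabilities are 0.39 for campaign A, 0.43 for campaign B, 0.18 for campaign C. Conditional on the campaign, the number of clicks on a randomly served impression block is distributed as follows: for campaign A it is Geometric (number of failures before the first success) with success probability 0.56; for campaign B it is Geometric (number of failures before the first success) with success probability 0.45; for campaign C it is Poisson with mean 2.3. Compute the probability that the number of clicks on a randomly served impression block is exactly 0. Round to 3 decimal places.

0.430

Conditional on each campaign, P(X = 0): A: 0.56; B: 0.45; C: 0.100259.
By total probability, P(X = 0) = 0.39·0.56 + 0.43·0.45 + 0.18·0.100259 = 0.429947.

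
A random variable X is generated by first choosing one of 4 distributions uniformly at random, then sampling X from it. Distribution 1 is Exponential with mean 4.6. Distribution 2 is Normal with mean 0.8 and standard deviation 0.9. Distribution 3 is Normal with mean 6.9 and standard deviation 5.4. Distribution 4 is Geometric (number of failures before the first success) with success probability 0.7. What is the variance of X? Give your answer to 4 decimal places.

Per component, 1: μ=4.6, E[X²]=42.32; 2: μ=0.8, E[X²]=1.45; 3: μ=6.9, E[X²]=76.77; 4: μ=0.428571, E[X²]=0.795918.
E[X] = 0.25·4.6 + 0.25·0.8 + 0.25·6.9 + 0.25·0.428571 = 3.18214.
E[X²] = 0.25·42.32 + 0.25·1.45 + 0.25·76.77 + 0.25·0.795918 = 30.334.
Var(X) = E[X²] − (E[X])² = 30.334 − 10.126 = 20.2079.

20.2079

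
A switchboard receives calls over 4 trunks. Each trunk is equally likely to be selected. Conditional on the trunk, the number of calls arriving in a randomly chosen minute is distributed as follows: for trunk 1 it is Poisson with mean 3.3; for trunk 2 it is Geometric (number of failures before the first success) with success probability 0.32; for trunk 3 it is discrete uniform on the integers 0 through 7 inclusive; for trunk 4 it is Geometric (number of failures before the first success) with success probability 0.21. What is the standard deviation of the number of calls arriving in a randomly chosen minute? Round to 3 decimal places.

Per component, 1: μ=3.3, E[X²]=14.19; 2: μ=2.125, E[X²]=11.1562; 3: μ=3.5, E[X²]=17.5; 4: μ=3.7619, E[X²]=32.0658.
E[X] = 0.25·3.3 + 0.25·2.125 + 0.25·3.5 + 0.25·3.7619 = 3.17173.
E[X²] = 0.25·14.19 + 0.25·11.1562 + 0.25·17.5 + 0.25·32.0658 = 18.728.
Var(X) = E[X²] − (E[X])² = 18.728 − 10.0598 = 8.66816.
SD(X) = √8.66816 = 2.94417.

2.944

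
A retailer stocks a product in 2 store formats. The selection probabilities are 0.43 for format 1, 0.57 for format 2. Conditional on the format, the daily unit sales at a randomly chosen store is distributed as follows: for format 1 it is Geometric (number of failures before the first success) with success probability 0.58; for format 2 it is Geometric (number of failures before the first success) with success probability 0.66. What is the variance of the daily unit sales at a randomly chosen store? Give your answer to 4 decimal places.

0.9925

Per component, 1: μ=0.724138, E[X²]=1.77289; 2: μ=0.515152, E[X²]=1.04591.
E[X] = 0.43·0.724138 + 0.57·0.515152 = 0.605016.
E[X²] = 0.43·1.77289 + 0.57·1.04591 = 1.35851.
Var(X) = E[X²] − (E[X])² = 1.35851 − 0.366044 = 0.992469.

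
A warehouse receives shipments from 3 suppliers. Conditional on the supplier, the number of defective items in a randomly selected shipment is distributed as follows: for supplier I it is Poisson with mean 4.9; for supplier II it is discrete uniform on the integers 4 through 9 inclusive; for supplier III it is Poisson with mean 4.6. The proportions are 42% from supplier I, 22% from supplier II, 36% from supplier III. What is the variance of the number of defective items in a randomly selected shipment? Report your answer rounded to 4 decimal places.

Per component, I: μ=4.9, E[X²]=28.91; II: μ=6.5, E[X²]=45.1667; III: μ=4.6, E[X²]=25.76.
E[X] = 0.42·4.9 + 0.22·6.5 + 0.36·4.6 = 5.144.
E[X²] = 0.42·28.91 + 0.22·45.1667 + 0.36·25.76 = 31.3525.
Var(X) = E[X²] − (E[X])² = 31.3525 − 26.4607 = 4.89173.

4.8917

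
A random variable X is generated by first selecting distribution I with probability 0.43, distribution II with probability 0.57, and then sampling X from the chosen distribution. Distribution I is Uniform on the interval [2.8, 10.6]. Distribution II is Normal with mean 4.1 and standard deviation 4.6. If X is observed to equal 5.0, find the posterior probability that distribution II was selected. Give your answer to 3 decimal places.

Likelihoods f(5.0 | ·): I: 0.128205; II: 0.0850824.
Posterior ∝ prior × likelihood. Numerator for II: 0.57·0.0850824 = 0.048497.
Normalizing constant: 0.43·0.128205 + 0.57·0.0850824 = 0.103625.
P(II | observation) = 0.048497 / 0.103625 = 0.468004.

0.468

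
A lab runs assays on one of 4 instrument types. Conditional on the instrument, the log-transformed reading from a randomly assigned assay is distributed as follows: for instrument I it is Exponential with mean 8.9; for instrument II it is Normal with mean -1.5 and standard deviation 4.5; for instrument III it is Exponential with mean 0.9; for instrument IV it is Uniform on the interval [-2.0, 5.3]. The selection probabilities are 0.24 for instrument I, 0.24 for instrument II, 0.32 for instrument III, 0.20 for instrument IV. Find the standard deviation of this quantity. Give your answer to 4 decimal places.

6.2961

Per component, I: μ=8.9, E[X²]=158.42; II: μ=-1.5, E[X²]=22.5; III: μ=0.9, E[X²]=1.62; IV: μ=1.65, E[X²]=7.16333.
E[X] = 0.24·8.9 + 0.24·-1.5 + 0.32·0.9 + 0.2·1.65 = 2.394.
E[X²] = 0.24·158.42 + 0.24·22.5 + 0.32·1.62 + 0.2·7.16333 = 45.3719.
Var(X) = E[X²] − (E[X])² = 45.3719 − 5.73124 = 39.6406.
SD(X) = √39.6406 = 6.29608.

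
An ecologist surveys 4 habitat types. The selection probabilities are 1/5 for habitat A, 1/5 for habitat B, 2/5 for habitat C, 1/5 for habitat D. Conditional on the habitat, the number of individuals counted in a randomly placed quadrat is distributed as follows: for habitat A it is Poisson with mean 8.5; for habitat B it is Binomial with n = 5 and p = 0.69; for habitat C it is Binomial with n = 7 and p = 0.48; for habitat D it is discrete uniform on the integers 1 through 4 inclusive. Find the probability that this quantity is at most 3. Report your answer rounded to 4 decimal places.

Conditional on each habitat, P(X ≤ 3): A: 0.0301091; B: 0.492256; C: 0.54368; D: 0.75.
By total probability, P(X ≤ 3) = 0.2·0.0301091 + 0.2·0.492256 + 0.4·0.54368 + 0.2·0.75 = 0.471945.

0.4719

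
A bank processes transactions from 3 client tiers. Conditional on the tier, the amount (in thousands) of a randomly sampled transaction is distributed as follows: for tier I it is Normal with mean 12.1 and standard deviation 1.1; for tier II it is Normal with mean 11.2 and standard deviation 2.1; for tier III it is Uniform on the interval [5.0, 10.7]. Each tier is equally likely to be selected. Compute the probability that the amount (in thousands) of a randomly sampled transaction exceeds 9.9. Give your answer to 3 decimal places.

0.617

Conditional on each tier, P(X > 9.9): I: 0.97725; II: 0.732058; III: 0.140351.
By total probability, P(X > 9.9) = 0.333333·0.97725 + 0.333333·0.732058 + 0.333333·0.140351 = 0.616553.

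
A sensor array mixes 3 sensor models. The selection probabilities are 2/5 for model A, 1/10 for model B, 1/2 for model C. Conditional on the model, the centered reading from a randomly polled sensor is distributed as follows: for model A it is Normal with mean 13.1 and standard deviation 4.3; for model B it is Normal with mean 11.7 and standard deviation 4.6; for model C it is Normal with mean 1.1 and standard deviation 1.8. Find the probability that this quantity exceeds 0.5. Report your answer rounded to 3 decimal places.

0.814

Conditional on each model, P(X > 0.5): A: 0.998306; B: 0.99255; C: 0.630559.
By total probability, P(X > 0.5) = 0.4·0.998306 + 0.1·0.99255 + 0.5·0.630559 = 0.813857.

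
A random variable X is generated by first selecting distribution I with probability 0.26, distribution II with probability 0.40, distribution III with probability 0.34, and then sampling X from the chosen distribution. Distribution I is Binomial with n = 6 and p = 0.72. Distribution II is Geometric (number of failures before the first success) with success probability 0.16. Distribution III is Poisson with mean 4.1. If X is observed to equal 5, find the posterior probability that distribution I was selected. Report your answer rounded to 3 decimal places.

Likelihoods P(X=5 | ·): I: 0.325066; II: 0.0669139; III: 0.160004.
Posterior ∝ prior × likelihood. Numerator for I: 0.26·0.325066 = 0.0845172.
Normalizing constant: 0.26·0.325066 + 0.4·0.0669139 + 0.34·0.160004 = 0.165684.
P(I | observation) = 0.0845172 / 0.165684 = 0.510111.

0.510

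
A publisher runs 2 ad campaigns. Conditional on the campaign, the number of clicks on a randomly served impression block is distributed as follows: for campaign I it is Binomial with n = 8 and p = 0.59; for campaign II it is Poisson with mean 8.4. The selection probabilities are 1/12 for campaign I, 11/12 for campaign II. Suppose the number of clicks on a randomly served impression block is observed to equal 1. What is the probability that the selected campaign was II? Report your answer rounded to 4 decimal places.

0.6933

Likelihoods P(X=1 | ·): I: 0.0091924; II: 0.00188889.
Posterior ∝ prior × likelihood. Numerator for II: 0.916667·0.00188889 = 0.00173148.
Normalizing constant: 0.0833333·0.0091924 + 0.916667·0.00188889 = 0.00249751.
P(II | observation) = 0.00173148 / 0.00249751 = 0.693281.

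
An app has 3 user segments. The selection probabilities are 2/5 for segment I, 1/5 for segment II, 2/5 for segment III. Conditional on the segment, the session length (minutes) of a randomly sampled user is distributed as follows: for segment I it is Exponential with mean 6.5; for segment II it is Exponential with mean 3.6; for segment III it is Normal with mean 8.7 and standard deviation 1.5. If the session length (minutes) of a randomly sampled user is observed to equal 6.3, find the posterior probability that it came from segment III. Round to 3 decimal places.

Likelihoods f(6.3 | ·): I: 0.0583653; II: 0.0482705; III: 0.0739472.
Posterior ∝ prior × likelihood. Numerator for III: 0.4·0.0739472 = 0.0295789.
Normalizing constant: 0.4·0.0583653 + 0.2·0.0482705 + 0.4·0.0739472 = 0.0625791.
P(III | observation) = 0.0295789 / 0.0625791 = 0.472664.

0.473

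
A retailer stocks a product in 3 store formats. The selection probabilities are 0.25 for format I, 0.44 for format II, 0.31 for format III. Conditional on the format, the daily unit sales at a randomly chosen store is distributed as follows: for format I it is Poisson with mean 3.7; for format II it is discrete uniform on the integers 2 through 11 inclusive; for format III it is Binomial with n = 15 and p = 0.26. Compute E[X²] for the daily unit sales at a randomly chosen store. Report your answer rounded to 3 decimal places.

For each component E[X²] = Var + (mean)², giving I: 17.39; II: 50.5; III: 18.096.
Overall E[X²] = 0.25·17.39 + 0.44·50.5 + 0.31·18.096 = 32.1773.

32.177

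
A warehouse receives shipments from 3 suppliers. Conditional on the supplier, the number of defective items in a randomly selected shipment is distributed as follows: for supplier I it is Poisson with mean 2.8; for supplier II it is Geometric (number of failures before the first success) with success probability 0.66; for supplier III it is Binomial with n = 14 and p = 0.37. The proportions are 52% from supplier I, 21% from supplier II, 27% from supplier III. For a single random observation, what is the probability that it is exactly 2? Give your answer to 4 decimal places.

0.1531

Conditional on each supplier, P(X = 2): I: 0.238375; II: 0.076296; III: 0.0487003.
By total probability, P(X = 2) = 0.52·0.238375 + 0.21·0.076296 + 0.27·0.0487003 = 0.153126.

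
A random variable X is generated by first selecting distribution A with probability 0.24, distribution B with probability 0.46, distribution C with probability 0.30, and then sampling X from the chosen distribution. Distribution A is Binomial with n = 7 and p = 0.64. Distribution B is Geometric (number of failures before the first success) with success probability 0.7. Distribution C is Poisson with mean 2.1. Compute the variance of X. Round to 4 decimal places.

3.9042

Per component, A: μ=4.48, E[X²]=21.6832; B: μ=0.428571, E[X²]=0.795918; C: μ=2.1, E[X²]=6.51.
E[X] = 0.24·4.48 + 0.46·0.428571 + 0.3·2.1 = 1.90234.
E[X²] = 0.24·21.6832 + 0.46·0.795918 + 0.3·6.51 = 7.52309.
Var(X) = E[X²] − (E[X])² = 7.52309 − 3.61891 = 3.90418.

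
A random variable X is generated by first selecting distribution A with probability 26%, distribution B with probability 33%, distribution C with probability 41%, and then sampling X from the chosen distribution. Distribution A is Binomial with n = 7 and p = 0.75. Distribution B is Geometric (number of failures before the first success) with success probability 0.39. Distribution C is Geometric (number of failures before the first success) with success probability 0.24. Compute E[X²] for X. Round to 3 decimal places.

19.159

For each component E[X²] = Var + (mean)², giving A: 28.875; B: 6.45694; C: 23.2222.
Overall E[X²] = 0.26·28.875 + 0.33·6.45694 + 0.41·23.2222 = 19.1594.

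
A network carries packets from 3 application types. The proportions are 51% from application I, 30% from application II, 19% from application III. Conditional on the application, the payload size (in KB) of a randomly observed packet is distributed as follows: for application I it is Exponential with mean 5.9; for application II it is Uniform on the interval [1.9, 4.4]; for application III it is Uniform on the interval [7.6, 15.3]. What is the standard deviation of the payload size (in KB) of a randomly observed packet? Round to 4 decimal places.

Per component, I: μ=5.9, E[X²]=69.62; II: μ=3.15, E[X²]=10.4433; III: μ=11.45, E[X²]=136.043.
E[X] = 0.51·5.9 + 0.3·3.15 + 0.19·11.45 = 6.1295.
E[X²] = 0.51·69.62 + 0.3·10.4433 + 0.19·136.043 = 64.4874.
Var(X) = E[X²] − (E[X])² = 64.4874 − 37.5708 = 26.9167.
SD(X) = √26.9167 = 5.18813.

5.1881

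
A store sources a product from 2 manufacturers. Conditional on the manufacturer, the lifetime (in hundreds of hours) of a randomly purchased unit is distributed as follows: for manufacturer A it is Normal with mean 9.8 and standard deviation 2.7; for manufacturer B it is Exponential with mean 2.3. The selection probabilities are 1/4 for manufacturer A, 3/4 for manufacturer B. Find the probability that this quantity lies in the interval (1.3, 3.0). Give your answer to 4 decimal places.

Conditional on each manufacturer, P(1.3 < X < 3.0): A: 0.00507094; B: 0.296887.
By total probability, P(1.3 < X < 3.0) = 0.25·0.00507094 + 0.75·0.296887 = 0.223933.

0.2239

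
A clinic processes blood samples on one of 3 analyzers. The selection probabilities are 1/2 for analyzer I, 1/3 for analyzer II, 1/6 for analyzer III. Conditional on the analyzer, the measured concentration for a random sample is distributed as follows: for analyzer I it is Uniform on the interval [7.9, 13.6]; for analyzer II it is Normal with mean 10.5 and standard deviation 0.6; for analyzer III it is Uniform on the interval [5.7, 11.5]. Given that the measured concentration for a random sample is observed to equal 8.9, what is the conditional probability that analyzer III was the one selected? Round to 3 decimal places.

Likelihoods f(8.9 | ·): I: 0.175439; II: 0.0189933; III: 0.172414.
Posterior ∝ prior × likelihood. Numerator for III: 0.166667·0.172414 = 0.0287356.
Normalizing constant: 0.5·0.175439 + 0.333333·0.0189933 + 0.166667·0.172414 = 0.122786.
P(III | observation) = 0.0287356 / 0.122786 = 0.23403.

0.234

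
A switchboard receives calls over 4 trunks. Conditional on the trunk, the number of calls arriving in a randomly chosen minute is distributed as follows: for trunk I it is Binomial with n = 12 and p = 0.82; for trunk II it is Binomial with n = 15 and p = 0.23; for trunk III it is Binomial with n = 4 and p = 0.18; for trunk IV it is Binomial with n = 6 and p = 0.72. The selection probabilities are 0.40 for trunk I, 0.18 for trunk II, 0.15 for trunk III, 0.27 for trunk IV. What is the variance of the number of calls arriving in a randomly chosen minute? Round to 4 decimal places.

Per component, I: μ=9.84, E[X²]=98.5968; II: μ=3.45, E[X²]=14.559; III: μ=0.72, E[X²]=1.1088; IV: μ=4.32, E[X²]=19.872.
E[X] = 0.4·9.84 + 0.18·3.45 + 0.15·0.72 + 0.27·4.32 = 5.8314.
E[X²] = 0.4·98.5968 + 0.18·14.559 + 0.15·1.1088 + 0.27·19.872 = 47.5911.
Var(X) = E[X²] − (E[X])² = 47.5911 − 34.0052 = 13.5859.

13.5859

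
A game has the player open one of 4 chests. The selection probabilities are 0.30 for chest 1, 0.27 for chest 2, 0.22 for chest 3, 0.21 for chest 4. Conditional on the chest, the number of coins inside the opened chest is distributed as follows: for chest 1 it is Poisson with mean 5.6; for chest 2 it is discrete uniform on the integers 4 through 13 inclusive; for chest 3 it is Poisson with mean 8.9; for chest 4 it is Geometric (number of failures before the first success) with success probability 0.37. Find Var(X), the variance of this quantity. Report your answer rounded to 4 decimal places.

Per component, 1: μ=5.6, E[X²]=36.96; 2: μ=8.5, E[X²]=80.5; 3: μ=8.9, E[X²]=88.11; 4: μ=1.7027, E[X²]=7.5011.
E[X] = 0.3·5.6 + 0.27·8.5 + 0.22·8.9 + 0.21·1.7027 = 6.29057.
E[X²] = 0.3·36.96 + 0.27·80.5 + 0.22·88.11 + 0.21·7.5011 = 53.7824.
Var(X) = E[X²] − (E[X])² = 53.7824 − 39.5712 = 14.2112.

14.2112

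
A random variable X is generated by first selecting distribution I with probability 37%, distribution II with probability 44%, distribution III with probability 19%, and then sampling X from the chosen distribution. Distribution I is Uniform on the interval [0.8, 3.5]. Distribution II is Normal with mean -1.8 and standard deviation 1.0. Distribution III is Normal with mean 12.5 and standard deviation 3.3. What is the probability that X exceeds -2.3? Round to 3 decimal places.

0.864

Conditional on each component, P(X > -2.3): I: 1; II: 0.691462; III: 0.999996.
By total probability, P(X > -2.3) = 0.37·1 + 0.44·0.691462 + 0.19·0.999996 = 0.864243.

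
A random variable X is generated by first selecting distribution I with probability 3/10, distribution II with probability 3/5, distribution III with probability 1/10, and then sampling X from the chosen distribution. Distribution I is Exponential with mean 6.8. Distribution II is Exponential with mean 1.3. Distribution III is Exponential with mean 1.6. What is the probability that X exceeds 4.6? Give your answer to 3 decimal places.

0.176

Conditional on each component, P(X > 4.6): I: 0.508408; II: 0.029058; III: 0.0564161.
By total probability, P(X > 4.6) = 0.3·0.508408 + 0.6·0.029058 + 0.1·0.0564161 = 0.175599.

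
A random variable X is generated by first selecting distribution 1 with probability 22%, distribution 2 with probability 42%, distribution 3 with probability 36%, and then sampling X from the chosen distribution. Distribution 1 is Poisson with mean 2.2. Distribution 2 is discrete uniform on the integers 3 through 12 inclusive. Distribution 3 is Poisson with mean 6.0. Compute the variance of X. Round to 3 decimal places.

10.188

Per component, 1: μ=2.2, E[X²]=7.04; 2: μ=7.5, E[X²]=64.5; 3: μ=6, E[X²]=42.
E[X] = 0.22·2.2 + 0.42·7.5 + 0.36·6 = 5.794.
E[X²] = 0.22·7.04 + 0.42·64.5 + 0.36·42 = 43.7588.
Var(X) = E[X²] − (E[X])² = 43.7588 − 33.5704 = 10.1884.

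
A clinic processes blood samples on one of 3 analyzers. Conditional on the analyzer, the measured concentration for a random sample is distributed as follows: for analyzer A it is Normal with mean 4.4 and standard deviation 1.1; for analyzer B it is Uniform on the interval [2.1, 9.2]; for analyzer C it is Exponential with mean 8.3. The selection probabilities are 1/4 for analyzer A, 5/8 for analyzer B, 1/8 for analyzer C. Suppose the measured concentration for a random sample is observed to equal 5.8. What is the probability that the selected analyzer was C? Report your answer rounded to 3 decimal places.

0.055

Likelihoods f(5.8 | ·): A: 0.161352; B: 0.140845; C: 0.0599017.
Posterior ∝ prior × likelihood. Numerator for C: 0.125·0.0599017 = 0.00748771.
Normalizing constant: 0.25·0.161352 + 0.625·0.140845 + 0.125·0.0599017 = 0.135854.
P(C | observation) = 0.00748771 / 0.135854 = 0.0551159.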